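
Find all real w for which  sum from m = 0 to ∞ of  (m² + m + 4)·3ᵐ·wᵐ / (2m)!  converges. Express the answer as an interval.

(−∞, ∞)

The ratio of consecutive coefficients is ((m+1)² + (m+1) + 4)/(m² + m + 4) · 3 · 1/[(2m+1)·(2m+2)] → 0.
The limit is 0, so the series converges for all w; R = ∞.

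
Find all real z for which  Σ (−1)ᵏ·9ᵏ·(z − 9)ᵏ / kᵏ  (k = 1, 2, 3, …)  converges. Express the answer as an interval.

Root test: |a_k|^(1/k) = 9/k → 0.
The limit is 0 for every z, so R = ∞.

(−∞, ∞)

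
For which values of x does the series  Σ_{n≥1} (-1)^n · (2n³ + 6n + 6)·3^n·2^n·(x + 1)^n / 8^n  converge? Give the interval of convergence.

(-7/3, 1/3)

Apply the ratio test: |a_{n+1}| / |a_n| = [(2(n+1)³ + 6(n+1) + 6)/(2n³ + 6n + 6)] · 3·2/8, which tends to 3/4 as n → ∞.
The series converges when 3/4 · |x + 1| < 1, giving R = 4/3.
Endpoint x = 1/3: the n-th term does not approach 0; divergence by the term test.
At x = -7/3: the n-th term does not approach 0; divergence by the term test.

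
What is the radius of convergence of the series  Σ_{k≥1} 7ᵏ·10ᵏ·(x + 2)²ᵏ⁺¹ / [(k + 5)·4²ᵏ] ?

By the ratio test, |a_{k+1}/a_k| = [(k + 5)/((k+1) + 5)] · 7·10/16 → 35/8.
Since the exponent of (x + 2) increases by 2 each term, convergence requires |x + 2|² < 8/35, hence R = 2√70/35.

R = 2√70/35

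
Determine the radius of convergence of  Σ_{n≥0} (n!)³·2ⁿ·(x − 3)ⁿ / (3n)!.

R = 27/2

By the ratio test, |a_{n+1}/a_n| = (n+1)³/[(3n+1)·(3n+2)·(3n+3)] · 2 → 2/27.
Thus R = 1/(2/27) = 27/2.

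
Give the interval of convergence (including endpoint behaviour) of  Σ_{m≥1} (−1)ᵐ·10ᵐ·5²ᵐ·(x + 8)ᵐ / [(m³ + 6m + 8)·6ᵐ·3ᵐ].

[-1009/125, -991/125]

Apply the ratio test: |a_{m+1}| / |a_m| = [(m³ + 6m + 8)/((m+1)³ + 6(m+1) + 8)] · 10·25/(6·3), which tends to 125/9 as m → ∞.
Hence the series converges for |x + 8| < 1/(125/9) = 9/125, so the radius of convergence is 9/125.
At x = -991/125: the terms are on the order of 1/m³, so the series converges absolutely by comparison with the p-series (p = 3 > 1).
Check x = -1009/125: the terms are on the order of 1/m³, so the series converges absolutely by comparison with the p-series (p = 3 > 1).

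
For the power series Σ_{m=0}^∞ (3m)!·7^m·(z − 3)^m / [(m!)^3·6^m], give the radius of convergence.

Apply the ratio test: |a_{m+1}| / |a_m| = (3m+1)·(3m+2)·(3m+3)/(m+1)³ · 7/6, which tends to 63/2 as m → ∞.
Thus R = 1/(63/2) = 2/63.

R = 2/63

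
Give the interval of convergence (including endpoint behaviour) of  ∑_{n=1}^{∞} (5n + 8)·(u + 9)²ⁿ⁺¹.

(-10, -8)

Ratio test: |a_{n+1}/a_n| = (5(n+1) + 8)/(5n + 8) → 1 as n → ∞.
Writing y = (u + 9)², the series in y has radius 1, so |u + 9| < √(1) = 1 and R = 1.
When u = -8, the terms do not tend to 0, so the series diverges.
Check u = -10: the terms have absolute value of order n, which does not tend to 0, so the series diverges by the divergence test.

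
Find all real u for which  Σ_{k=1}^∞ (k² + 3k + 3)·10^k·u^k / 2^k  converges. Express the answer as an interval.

(-1/5, 1/5)

Apply the ratio test: |a_{k+1}| / |a_k| = [((k+1)² + 3(k+1) + 3)/(k² + 3k + 3)] · 10/2, which tends to 5 as k → ∞.
Hence the series converges for |u| < 1/(5) = 1/5, so the radius of convergence is 1/5.
At u = 1/5: the k-th term does not approach 0; divergence by the term test.
At u = -1/5: the k-th term does not approach 0; divergence by the term test.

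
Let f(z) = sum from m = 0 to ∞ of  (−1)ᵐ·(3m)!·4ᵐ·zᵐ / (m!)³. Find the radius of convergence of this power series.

R = 1/108

The ratio of consecutive coefficients is (3m+1)·(3m+2)·(3m+3)/(m+1)³ · 4 → 108.
The series converges when 108 · |z| < 1, giving R = 1/108.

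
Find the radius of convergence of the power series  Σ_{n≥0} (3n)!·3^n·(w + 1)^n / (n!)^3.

Apply the ratio test: |a_{n+1}| / |a_n| = (3n+1)·(3n+2)·(3n+3)/(n+1)³ · 3, which tends to 81 as n → ∞.
The series converges when 81 · |w + 1| < 1, giving R = 1/81.

R = 1/81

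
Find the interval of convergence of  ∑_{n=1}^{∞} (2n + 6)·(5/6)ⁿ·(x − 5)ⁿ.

Ratio test: |a_{n+1}/a_n| = [(2(n+1) + 6)/(2n + 6)] · 5/6 → 5/6 as n → ∞.
Convergence for |x − 5| · 5/6 < 1, i.e. |x − 5| < 6/5. So R = 6/5.
When x = 31/5, the n-th term does not approach 0; divergence by the term test.
Check x = 19/5: the n-th term does not approach 0; divergence by the term test.

(19/5, 31/5)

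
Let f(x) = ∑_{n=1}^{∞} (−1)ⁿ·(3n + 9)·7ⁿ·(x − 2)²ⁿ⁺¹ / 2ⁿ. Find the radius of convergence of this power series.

R = √14/7

Ratio test: |a_{n+1}/a_n| = [(3(n+1) + 9)/(3n + 9)] · 7/2 → 7/2 as n → ∞.
Since the exponent of (x − 2) increases by 2 each term, convergence requires |x − 2|² < 2/7, hence R = √14/7.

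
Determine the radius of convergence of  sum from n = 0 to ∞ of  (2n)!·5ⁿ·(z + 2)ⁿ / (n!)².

Apply the ratio test: |a_{n+1}| / |a_n| = (2n+1)·(2n+2)/(n+1)² · 5, which tends to 20 as n → ∞.
Hence the series converges for |z + 2| < 1/(20) = 1/20, so the radius of convergence is 1/20.

R = 1/20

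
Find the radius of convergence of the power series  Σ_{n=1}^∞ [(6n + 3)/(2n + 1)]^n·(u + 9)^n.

R = 1/3

By the Cauchy root test, |a_n|^(1/n) = (6n + 3)/(2n + 1) → 3.
The series converges when 3 · |u + 9| < 1, giving R = 1/3.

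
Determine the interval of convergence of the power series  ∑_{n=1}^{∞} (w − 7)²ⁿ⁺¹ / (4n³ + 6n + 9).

[6, 8]

Apply the ratio test: |a_{n+1}| / |a_n| = (4n³ + 6n + 9)/(4(n+1)³ + 6(n+1) + 9), which tends to 1 as n → ∞.
Writing y = (w − 7)², the series in y has radius 1, so |w − 7| < √(1) = 1 and R = 1.
When w = 8, the series is dominated by a constant times Σ 1/n³, which converges (p = 3 > 1).
Endpoint w = 6: the terms are on the order of 1/n³, so the series converges absolutely by comparison with the p-series (p = 3 > 1).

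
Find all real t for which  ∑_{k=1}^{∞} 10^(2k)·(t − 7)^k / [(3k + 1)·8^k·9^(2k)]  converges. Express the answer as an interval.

The ratio of consecutive coefficients is [(3k + 1)/(3(k+1) + 1)] · 100/(8·81) → 25/162.
Convergence for |t − 7| · 25/162 < 1, i.e. |t − 7| < 162/25. So R = 162/25.
Check t = 337/25: comparison with the harmonic series Σ 1/k shows the series diverges.
When t = 13/25, convergence follows from the alternating series test (terms decrease monotonically to 0).

[13/25, 337/25)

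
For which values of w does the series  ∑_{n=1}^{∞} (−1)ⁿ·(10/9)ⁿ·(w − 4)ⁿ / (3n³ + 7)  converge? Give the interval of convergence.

[31/10, 49/10]

By the ratio test, |a_{n+1}/a_n| = [(3n³ + 7)/(3(n+1)³ + 7)] · 10/9 → 10/9.
Thus R = 1/(10/9) = 9/10.
At w = 49/10: absolute convergence follows by limit comparison with Σ 1/n³.
At w = 31/10: absolute convergence follows by limit comparison with Σ 1/n³.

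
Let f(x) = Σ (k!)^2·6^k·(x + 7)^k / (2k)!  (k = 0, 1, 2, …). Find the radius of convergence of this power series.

R = 2/3

Apply the ratio test: |a_{k+1}| / |a_k| = (k+1)²/[(2k+1)·(2k+2)] · 6, which tends to 3/2 as k → ∞.
Thus R = 1/(3/2) = 2/3.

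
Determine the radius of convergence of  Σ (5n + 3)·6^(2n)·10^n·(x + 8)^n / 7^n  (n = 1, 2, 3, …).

R = 7/360

The ratio of consecutive coefficients is [(5(n+1) + 3)/(5n + 3)] · 36·10/7 → 360/7.
Convergence for |x + 8| · 360/7 < 1, i.e. |x + 8| < 7/360. So R = 7/360.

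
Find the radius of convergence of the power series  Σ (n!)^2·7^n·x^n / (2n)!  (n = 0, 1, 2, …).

R = 4/7

By the ratio test, |a_{n+1}/a_n| = (n+1)²/[(2n+1)·(2n+2)] · 7 → 7/4.
Hence the series converges for |x| < 1/(7/4) = 4/7, so the radius of convergence is 4/7.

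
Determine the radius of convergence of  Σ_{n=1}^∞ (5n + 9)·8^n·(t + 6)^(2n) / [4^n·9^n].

Apply the ratio test: |a_{n+1}| / |a_n| = [(5(n+1) + 9)/(5n + 9)] · 8/(4·9), which tends to 2/9 as n → ∞.
Writing y = (t + 6)², the series in y has radius 9/2, so |t + 6| < √(9/2) and R = 3√2/2.

R = 3√2/2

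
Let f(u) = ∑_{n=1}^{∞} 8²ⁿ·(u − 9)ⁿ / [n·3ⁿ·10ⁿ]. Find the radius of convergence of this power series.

Ratio test: |a_{n+1}/a_n| = [n/(n+1)] · 64/(3·10) → 32/15 as n → ∞.
The series converges when 32/15 · |u − 9| < 1, giving R = 15/32.

R = 15/32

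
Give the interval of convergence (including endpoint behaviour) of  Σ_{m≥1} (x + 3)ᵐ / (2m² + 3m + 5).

Ratio test: |a_{m+1}/a_m| = (2m² + 3m + 5)/(2(m+1)² + 3(m+1) + 5) → 1 as m → ∞.
So the series converges when |x + 3| < 1 and diverges when |x + 3| > 1; R = 1.
Endpoint x = -2: the series is dominated by a constant times Σ 1/m², which converges (p = 2 > 1).
Check x = -4: the series is dominated by a constant times Σ 1/m², which converges (p = 2 > 1).

[-4, -2]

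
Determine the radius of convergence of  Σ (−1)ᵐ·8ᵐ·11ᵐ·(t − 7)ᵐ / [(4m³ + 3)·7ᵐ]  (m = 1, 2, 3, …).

Apply the ratio test: |a_{m+1}| / |a_m| = [(4m³ + 3)/(4(m+1)³ + 3)] · 8·11/7, which tends to 88/7 as m → ∞.
The series converges when 88/7 · |t − 7| < 1, giving R = 7/88.

R = 7/88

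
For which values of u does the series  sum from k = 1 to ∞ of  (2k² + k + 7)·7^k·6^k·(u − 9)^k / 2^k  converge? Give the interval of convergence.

(188/21, 190/21)

Ratio test: |a_{k+1}/a_k| = [(2(k+1)² + (k+1) + 7)/(2k² + k + 7)] · 7·6/2 → 21 as k → ∞.
Thus R = 1/(21) = 1/21.
When u = 190/21, the k-th term does not approach 0; divergence by the term test.
Check u = 188/21: the terms have absolute value of order k², which does not tend to 0, so the series diverges by the divergence test.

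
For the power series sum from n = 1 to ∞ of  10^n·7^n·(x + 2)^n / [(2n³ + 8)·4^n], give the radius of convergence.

R = 2/35

The ratio of consecutive coefficients is [(2n³ + 8)/(2(n+1)³ + 8)] · 10·7/4 → 35/2.
The series converges when 35/2 · |x + 2| < 1, giving R = 2/35.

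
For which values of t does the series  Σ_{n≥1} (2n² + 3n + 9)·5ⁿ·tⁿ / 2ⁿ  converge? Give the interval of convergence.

Ratio test: |a_{n+1}/a_n| = [(2(n+1)² + 3(n+1) + 9)/(2n² + 3n + 9)] · 5/2 → 5/2 as n → ∞.
Convergence for |t| · 5/2 < 1, i.e. |t| < 2/5. So R = 2/5.
Endpoint t = 2/5: the n-th term does not approach 0; divergence by the term test.
Endpoint t = -2/5: the n-th term does not approach 0; divergence by the term test.

(-2/5, 2/5)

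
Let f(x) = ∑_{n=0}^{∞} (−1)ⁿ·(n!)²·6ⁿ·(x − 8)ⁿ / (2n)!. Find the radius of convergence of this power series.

R = 2/3

By the ratio test, |a_{n+1}/a_n| = (n+1)²/[(2n+1)·(2n+2)] · 6 → 3/2.
The series converges when 3/2 · |x − 8| < 1, giving R = 2/3.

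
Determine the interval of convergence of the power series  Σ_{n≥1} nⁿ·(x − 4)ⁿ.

{4}

Applying the root test, |a_n|^(1/n) = n → ∞.
The root grows without bound, so R = 0 (convergence only at x = 4).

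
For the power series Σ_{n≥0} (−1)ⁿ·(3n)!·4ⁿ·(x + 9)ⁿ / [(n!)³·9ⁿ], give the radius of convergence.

R = 1/12

Apply the ratio test: |a_{n+1}| / |a_n| = (3n+1)·(3n+2)·(3n+3)/(n+1)³ · 4/9, which tends to 12 as n → ∞.
Hence the series converges for |x + 9| < 1/(12) = 1/12, so the radius of convergence is 1/12.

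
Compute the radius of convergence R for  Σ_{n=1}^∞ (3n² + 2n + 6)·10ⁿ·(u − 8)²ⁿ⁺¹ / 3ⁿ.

R = √30/10

The ratio of consecutive coefficients is [(3(n+1)² + 2(n+1) + 6)/(3n² + 2n + 6)] · 10/3 → 10/3.
Successive powers of (u − 8) differ by 2, so the series converges when |u − 8|² · 10/3 < 1, i.e. |u − 8| < √(3/10). So R = √30/10.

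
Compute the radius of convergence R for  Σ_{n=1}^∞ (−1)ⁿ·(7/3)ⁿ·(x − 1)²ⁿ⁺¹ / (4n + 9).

R = √21/7

Ratio test: |a_{n+1}/a_n| = [(4n + 9)/(4(n+1) + 9)] · 7/3 → 7/3 as n → ∞.
Writing y = (x − 1)², the series in y has radius 3/7, so |x − 1| < √(3/7) and R = √21/7.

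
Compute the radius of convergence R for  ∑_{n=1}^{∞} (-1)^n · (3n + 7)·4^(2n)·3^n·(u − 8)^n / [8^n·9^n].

Ratio test: |a_{n+1}/a_n| = [(3(n+1) + 7)/(3n + 7)] · 16·3/(8·9) → 2/3 as n → ∞.
Thus R = 1/(2/3) = 3/2.

R = 3/2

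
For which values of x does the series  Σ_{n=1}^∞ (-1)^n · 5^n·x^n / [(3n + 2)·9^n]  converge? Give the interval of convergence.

Apply the ratio test: |a_{n+1}| / |a_n| = [(3n + 2)/(3(n+1) + 2)] · 5/9, which tends to 5/9 as n → ∞.
Thus R = 1/(5/9) = 9/5.
At x = 9/5: the terms alternate in sign and decrease monotonically to 0 in absolute value (size ~ c/n), so the alternating series test gives convergence.
At x = -9/5: the terms behave like c/n; limit comparison with the harmonic series gives divergence.

(-9/5, 9/5]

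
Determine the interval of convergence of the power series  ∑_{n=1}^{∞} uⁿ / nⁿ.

Applying the root test, |a_n|^(1/n) = 1/n → 0.
Since the n-th root of |a_n| tends to 0, the series converges for all real u; R = ∞.

(−∞, ∞)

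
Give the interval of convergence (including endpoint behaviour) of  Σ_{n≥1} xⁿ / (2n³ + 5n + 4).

Ratio test: |a_{n+1}/a_n| = (2n³ + 5n + 4)/(2(n+1)³ + 5(n+1) + 4) → 1 as n → ∞.
So the series converges when |x| < 1 and diverges when |x| > 1; R = 1.
Check x = 1: the series is dominated by a constant times Σ 1/n³, which converges (p = 3 > 1).
At x = -1: absolute convergence follows by limit comparison with Σ 1/n³.

[-1, 1]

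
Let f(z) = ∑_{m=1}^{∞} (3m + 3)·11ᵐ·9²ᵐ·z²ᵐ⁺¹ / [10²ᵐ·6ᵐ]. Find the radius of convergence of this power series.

R = 10√66/99

The ratio of consecutive coefficients is [(3(m+1) + 3)/(3m + 3)] · 11·81/(100·6) → 297/200.
Since the exponent of z increases by 2 each term, convergence requires |z|² < 200/297, hence R = 10√66/99.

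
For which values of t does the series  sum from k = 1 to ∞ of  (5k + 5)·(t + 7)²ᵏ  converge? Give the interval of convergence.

(-8, -6)

By the ratio test, |a_{k+1}/a_k| = (5(k+1) + 5)/(5k + 5) → 1.
Since the exponent of (t + 7) increases by 2 each term, convergence requires |t + 7|² < 1, hence R = 1.
Endpoint t = -6: the k-th term does not approach 0; divergence by the term test.
When t = -8, the terms do not tend to 0, so the series diverges.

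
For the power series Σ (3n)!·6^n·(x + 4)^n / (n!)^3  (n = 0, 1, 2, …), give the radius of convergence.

By the ratio test, |a_{n+1}/a_n| = (3n+1)·(3n+2)·(3n+3)/(n+1)³ · 6 → 162.
Thus R = 1/(162) = 1/162.

R = 1/162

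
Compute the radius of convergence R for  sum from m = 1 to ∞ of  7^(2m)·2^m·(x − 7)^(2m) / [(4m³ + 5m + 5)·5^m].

R = √10/14

Ratio test: |a_{m+1}/a_m| = [(4m³ + 5m + 5)/(4(m+1)³ + 5(m+1) + 5)] · 49·2/5 → 98/5 as m → ∞.
Successive powers of (x − 7) differ by 2, so the series converges when |x − 7|² · 98/5 < 1, i.e. |x − 7| < √(5/98). So R = √10/14.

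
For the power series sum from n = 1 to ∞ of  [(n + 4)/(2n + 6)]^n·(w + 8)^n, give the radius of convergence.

R = 2

Applying the root test, |a_n|^(1/n) = (n + 4)/(2n + 6) → 1/2.
Thus R = 1/(1/2) = 2.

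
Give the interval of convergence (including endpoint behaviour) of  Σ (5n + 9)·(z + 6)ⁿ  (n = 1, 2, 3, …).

By the ratio test, |a_{n+1}/a_n| = (5(n+1) + 9)/(5n + 9) → 1.
Convergence for |z + 6| < 1, so R = 1.
When z = -5, the n-th term does not approach 0; divergence by the term test.
Endpoint z = -7: the terms do not tend to 0, so the series diverges.

(-7, -5)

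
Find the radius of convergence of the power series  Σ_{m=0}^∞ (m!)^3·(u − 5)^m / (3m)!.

R = 27

The ratio of consecutive coefficients is (m+1)³/[(3m+1)·(3m+2)·(3m+3)] → 1/27.
Convergence for |u − 5| · 1/27 < 1, i.e. |u − 5| < 27. So R = 27.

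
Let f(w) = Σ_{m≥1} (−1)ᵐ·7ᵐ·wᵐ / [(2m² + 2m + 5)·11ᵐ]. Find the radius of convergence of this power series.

Apply the ratio test: |a_{m+1}| / |a_m| = [(2m² + 2m + 5)/(2(m+1)² + 2(m+1) + 5)] · 7/11, which tends to 7/11 as m → ∞.
Convergence for |w| · 7/11 < 1, i.e. |w| < 11/7. So R = 11/7.

R = 11/7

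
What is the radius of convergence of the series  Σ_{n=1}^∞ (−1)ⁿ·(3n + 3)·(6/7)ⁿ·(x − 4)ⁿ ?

R = 7/6

Ratio test: |a_{n+1}/a_n| = [(3(n+1) + 3)/(3n + 3)] · 6/7 → 6/7 as n → ∞.
Convergence for |x − 4| · 6/7 < 1, i.e. |x − 4| < 7/6. So R = 7/6.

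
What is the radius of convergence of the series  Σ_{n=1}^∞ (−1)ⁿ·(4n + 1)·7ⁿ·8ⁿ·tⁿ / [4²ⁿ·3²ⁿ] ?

Apply the ratio test: |a_{n+1}| / |a_n| = [(4(n+1) + 1)/(4n + 1)] · 7·8/(16·9), which tends to 7/18 as n → ∞.
Convergence for |t| · 7/18 < 1, i.e. |t| < 18/7. So R = 18/7.

R = 18/7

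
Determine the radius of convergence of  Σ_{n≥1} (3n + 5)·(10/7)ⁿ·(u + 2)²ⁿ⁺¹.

R = √70/10

The ratio of consecutive coefficients is [(3(n+1) + 5)/(3n + 5)] · 10/7 → 10/7.
Successive powers of (u + 2) differ by 2, so the series converges when |u + 2|² · 10/7 < 1, i.e. |u + 2| < √(7/10). So R = √70/10.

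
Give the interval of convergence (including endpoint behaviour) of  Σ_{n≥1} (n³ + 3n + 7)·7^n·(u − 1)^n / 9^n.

(-2/7, 16/7)

Ratio test: |a_{n+1}/a_n| = [((n+1)³ + 3(n+1) + 7)/(n³ + 3n + 7)] · 7/9 → 7/9 as n → ∞.
Thus R = 1/(7/9) = 9/7.
Endpoint u = 16/7: the n-th term does not approach 0; divergence by the term test.
Check u = -2/7: the n-th term does not approach 0; divergence by the term test.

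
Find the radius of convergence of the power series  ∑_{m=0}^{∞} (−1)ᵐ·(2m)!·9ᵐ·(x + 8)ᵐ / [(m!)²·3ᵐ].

R = 1/12

By the ratio test, |a_{m+1}/a_m| = (2m+1)·(2m+2)/(m+1)² · 9/3 → 12.
Thus R = 1/(12) = 1/12.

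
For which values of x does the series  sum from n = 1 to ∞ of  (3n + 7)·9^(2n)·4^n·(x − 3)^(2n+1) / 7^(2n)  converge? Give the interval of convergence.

(47/18, 61/18)

Apply the ratio test: |a_{n+1}| / |a_n| = [(3(n+1) + 7)/(3n + 7)] · 81·4/49, which tends to 324/49 as n → ∞.
Successive powers of (x − 3) differ by 2, so the series converges when |x − 3|² · 324/49 < 1, i.e. |x − 3| < √(49/324) = 7/18. So R = 7/18.
Check x = 61/18: the terms do not tend to 0, so the series diverges.
Check x = 47/18: the n-th term does not approach 0; divergence by the term test.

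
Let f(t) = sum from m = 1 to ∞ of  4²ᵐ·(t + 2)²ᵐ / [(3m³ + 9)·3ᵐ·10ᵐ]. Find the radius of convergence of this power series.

Apply the ratio test: |a_{m+1}| / |a_m| = [(3m³ + 9)/(3(m+1)³ + 9)] · 16/(3·10), which tends to 8/15 as m → ∞.
Since the exponent of (t + 2) increases by 2 each term, convergence requires |t + 2|² < 15/8, hence R = √30/4.

R = √30/4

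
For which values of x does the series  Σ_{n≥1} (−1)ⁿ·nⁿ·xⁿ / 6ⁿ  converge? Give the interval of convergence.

{0}

Root test: |a_n|^(1/n) = n/6 → ∞.
The root grows without bound, so R = 0 (convergence only at x = 0).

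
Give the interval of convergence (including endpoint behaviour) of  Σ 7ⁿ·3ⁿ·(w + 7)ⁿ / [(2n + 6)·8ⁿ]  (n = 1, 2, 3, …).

[-155/21, -139/21)

The ratio of consecutive coefficients is [(2n + 6)/(2(n+1) + 6)] · 7·3/8 → 21/8.
Convergence for |w + 7| · 21/8 < 1, i.e. |w + 7| < 8/21. So R = 8/21.
Endpoint w = -139/21: the terms behave like c/n; limit comparison with the harmonic series gives divergence.
At w = -155/21: an alternating series whose terms decrease to 0 in absolute value, so it converges by the Leibniz criterion.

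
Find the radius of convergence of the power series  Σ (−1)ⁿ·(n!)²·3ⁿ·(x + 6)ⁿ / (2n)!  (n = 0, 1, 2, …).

By the ratio test, |a_{n+1}/a_n| = (n+1)²/[(2n+1)·(2n+2)] · 3 → 3/4.
Convergence for |x + 6| · 3/4 < 1, i.e. |x + 6| < 4/3. So R = 4/3.

R = 4/3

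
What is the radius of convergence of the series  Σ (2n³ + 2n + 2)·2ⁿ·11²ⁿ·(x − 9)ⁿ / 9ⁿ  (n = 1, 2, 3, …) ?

R = 9/242

By the ratio test, |a_{n+1}/a_n| = [(2(n+1)³ + 2(n+1) + 2)/(2n³ + 2n + 2)] · 2·121/9 → 242/9.
Convergence for |x − 9| · 242/9 < 1, i.e. |x − 9| < 9/242. So R = 9/242.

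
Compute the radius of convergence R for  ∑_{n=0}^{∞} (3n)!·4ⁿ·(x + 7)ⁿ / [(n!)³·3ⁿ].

Apply the ratio test: |a_{n+1}| / |a_n| = (3n+1)·(3n+2)·(3n+3)/(n+1)³ · 4/3, which tends to 36 as n → ∞.
Thus R = 1/(36) = 1/36.

R = 1/36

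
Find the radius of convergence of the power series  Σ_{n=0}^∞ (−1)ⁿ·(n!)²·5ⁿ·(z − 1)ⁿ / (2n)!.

Ratio test: |a_{n+1}/a_n| = (n+1)²/[(2n+1)·(2n+2)] · 5 → 5/4 as n → ∞.
The series converges when 5/4 · |z − 1| < 1, giving R = 4/5.

R = 4/5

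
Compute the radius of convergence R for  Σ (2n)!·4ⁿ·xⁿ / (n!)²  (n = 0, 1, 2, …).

Ratio test: |a_{n+1}/a_n| = (2n+1)·(2n+2)/(n+1)² · 4 → 16 as n → ∞.
Convergence for |x| · 16 < 1, i.e. |x| < 1/16. So R = 1/16.

R = 1/16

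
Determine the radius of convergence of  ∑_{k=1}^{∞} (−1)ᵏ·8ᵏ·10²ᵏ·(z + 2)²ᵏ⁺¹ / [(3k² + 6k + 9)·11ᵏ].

R = √22/40

The ratio of consecutive coefficients is [(3k² + 6k + 9)/(3(k+1)² + 6(k+1) + 9)] · 8·100/11 → 800/11.
Writing y = (z + 2)², the series in y has radius 11/800, so |z + 2| < √(11/800) and R = √22/40.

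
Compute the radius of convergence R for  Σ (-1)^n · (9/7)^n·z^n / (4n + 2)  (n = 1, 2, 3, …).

R = 7/9

Ratio test: |a_{n+1}/a_n| = [(4n + 2)/(4(n+1) + 2)] · 9/7 → 9/7 as n → ∞.
Convergence for |z| · 9/7 < 1, i.e. |z| < 7/9. So R = 7/9.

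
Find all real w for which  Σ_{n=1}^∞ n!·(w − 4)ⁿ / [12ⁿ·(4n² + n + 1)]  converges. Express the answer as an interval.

Ratio test: |a_{n+1}/a_n| = (n+1) · 1/12 · (4n² + n + 1)/(4(n+1)² + (n+1) + 1) → ∞ as n → ∞.
Since the ratio → ∞, the series diverges for every w ≠ 4, and R = 0.

{4}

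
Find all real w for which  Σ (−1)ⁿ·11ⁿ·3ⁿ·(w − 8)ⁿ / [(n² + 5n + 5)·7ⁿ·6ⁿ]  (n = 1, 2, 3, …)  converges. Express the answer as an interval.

[74/11, 102/11]

By the ratio test, |a_{n+1}/a_n| = [(n² + 5n + 5)/((n+1)² + 5(n+1) + 5)] · 11·3/(7·6) → 11/14.
Thus R = 1/(11/14) = 14/11.
At w = 102/11: the series is dominated by a constant times Σ 1/n², which converges (p = 2 > 1).
Check w = 74/11: the terms are on the order of 1/n², so the series converges absolutely by comparison with the p-series (p = 2 > 1).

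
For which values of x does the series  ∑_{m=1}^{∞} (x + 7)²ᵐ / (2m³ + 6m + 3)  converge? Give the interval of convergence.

Apply the ratio test: |a_{m+1}| / |a_m| = (2m³ + 6m + 3)/(2(m+1)³ + 6(m+1) + 3), which tends to 1 as m → ∞.
Writing y = (x + 7)², the series in y has radius 1, so |x + 7| < √(1) = 1 and R = 1.
At x = -6: absolute convergence follows by limit comparison with Σ 1/m³.
Check x = -8: the terms are on the order of 1/m³, so the series converges absolutely by comparison with the p-series (p = 3 > 1).

[-8, -6]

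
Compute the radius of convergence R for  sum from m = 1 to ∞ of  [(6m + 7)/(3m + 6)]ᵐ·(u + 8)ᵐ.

R = 1/2

Root test: |a_m|^(1/m) = (6m + 7)/(3m + 6) → 2.
Thus R = 1/(2) = 1/2.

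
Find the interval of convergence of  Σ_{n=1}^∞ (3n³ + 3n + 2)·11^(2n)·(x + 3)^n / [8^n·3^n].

(-387/121, -339/121)

Ratio test: |a_{n+1}/a_n| = [(3(n+1)³ + 3(n+1) + 2)/(3n³ + 3n + 2)] · 121/(8·3) → 121/24 as n → ∞.
Hence the series converges for |x + 3| < 1/(121/24) = 24/121, so the radius of convergence is 24/121.
Endpoint x = -339/121: the terms do not tend to 0, so the series diverges.
At x = -387/121: the n-th term does not approach 0; divergence by the term test.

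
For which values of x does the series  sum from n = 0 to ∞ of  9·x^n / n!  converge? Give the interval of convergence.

(−∞, ∞)

Apply the ratio test: |a_{n+1}| / |a_n| = 9/9 · 1/(n+1), which tends to 0 as n → ∞.
Since the limit is 0 < 1 for every x, the series converges on all of ℝ and R = ∞.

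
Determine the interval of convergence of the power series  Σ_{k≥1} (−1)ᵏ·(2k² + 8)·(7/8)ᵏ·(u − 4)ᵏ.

By the ratio test, |a_{k+1}/a_k| = [(2(k+1)² + 8)/(2k² + 8)] · 7/8 → 7/8.
Convergence for |u − 4| · 7/8 < 1, i.e. |u − 4| < 8/7. So R = 8/7.
At u = 36/7: the k-th term does not approach 0; divergence by the term test.
At u = 20/7: the terms have absolute value of order k², which does not tend to 0, so the series diverges by the divergence test.

(20/7, 36/7)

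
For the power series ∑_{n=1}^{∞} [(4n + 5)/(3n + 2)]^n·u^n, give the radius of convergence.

By the Cauchy root test, |a_n|^(1/n) = (4n + 5)/(3n + 2) → 4/3.
Thus R = 1/(4/3) = 3/4.

R = 3/4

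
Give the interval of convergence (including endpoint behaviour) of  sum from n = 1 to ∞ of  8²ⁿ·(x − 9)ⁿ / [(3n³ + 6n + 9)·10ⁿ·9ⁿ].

Apply the ratio test: |a_{n+1}| / |a_n| = [(3n³ + 6n + 9)/(3(n+1)³ + 6(n+1) + 9)] · 64/(10·9), which tends to 32/45 as n → ∞.
The series converges when 32/45 · |x − 9| < 1, giving R = 45/32.
At x = 333/32: the terms are on the order of 1/n³, so the series converges absolutely by comparison with the p-series (p = 3 > 1).
Endpoint x = 243/32: the series is dominated by a constant times Σ 1/n³, which converges (p = 3 > 1).

[243/32, 333/32]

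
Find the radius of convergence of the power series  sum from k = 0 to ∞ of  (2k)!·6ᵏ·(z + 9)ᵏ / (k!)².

The ratio of consecutive coefficients is (2k+1)·(2k+2)/(k+1)² · 6 → 24.
Thus R = 1/(24) = 1/24.

R = 1/24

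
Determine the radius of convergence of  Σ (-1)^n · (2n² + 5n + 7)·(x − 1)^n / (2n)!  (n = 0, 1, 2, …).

R = ∞

Ratio test: |a_{n+1}/a_n| = (2(n+1)² + 5(n+1) + 7)/(2n² + 5n + 7) · 1/[(2n+1)·(2n+2)] → 0 as n → ∞.
Since the limit is 0 < 1 for every x, the series converges on all of ℝ and R = ∞.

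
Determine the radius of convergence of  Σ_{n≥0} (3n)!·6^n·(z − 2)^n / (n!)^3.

R = 1/162

The ratio of consecutive coefficients is (3n+1)·(3n+2)·(3n+3)/(n+1)³ · 6 → 162.
The series converges when 162 · |z − 2| < 1, giving R = 1/162.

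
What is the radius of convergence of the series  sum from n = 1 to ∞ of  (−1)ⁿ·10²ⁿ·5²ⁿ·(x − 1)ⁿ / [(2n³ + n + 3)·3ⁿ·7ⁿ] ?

R = 21/2500

By the ratio test, |a_{n+1}/a_n| = [(2n³ + n + 3)/(2(n+1)³ + (n+1) + 3)] · 100·25/(3·7) → 2500/21.
Hence the series converges for |x − 1| < 1/(2500/21) = 21/2500, so the radius of convergence is 21/2500.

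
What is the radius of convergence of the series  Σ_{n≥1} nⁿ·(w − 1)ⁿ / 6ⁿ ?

Applying the root test, |a_n|^(1/n) = n/6 → ∞.
Since the n-th root of |a_n| is unbounded, the series converges only at w = 1; R = 0.

R = 0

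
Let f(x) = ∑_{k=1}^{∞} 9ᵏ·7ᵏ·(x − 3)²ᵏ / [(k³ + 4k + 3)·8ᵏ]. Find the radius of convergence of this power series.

R = 2√14/21

Ratio test: |a_{k+1}/a_k| = [(k³ + 4k + 3)/((k+1)³ + 4(k+1) + 3)] · 9·7/8 → 63/8 as k → ∞.
Writing y = (x − 3)², the series in y has radius 8/63, so |x − 3| < √(8/63) and R = 2√14/21.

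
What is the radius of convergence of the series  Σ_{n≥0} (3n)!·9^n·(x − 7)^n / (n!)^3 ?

The ratio of consecutive coefficients is (3n+1)·(3n+2)·(3n+3)/(n+1)³ · 9 → 243.
Hence the series converges for |x − 7| < 1/(243) = 1/243, so the radius of convergence is 1/243.

R = 1/243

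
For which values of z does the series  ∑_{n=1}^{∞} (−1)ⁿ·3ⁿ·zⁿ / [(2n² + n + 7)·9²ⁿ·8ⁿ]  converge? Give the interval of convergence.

By the ratio test, |a_{n+1}/a_n| = [(2n² + n + 7)/(2(n+1)² + (n+1) + 7)] · 3/(81·8) → 1/216.
Convergence for |z| · 1/216 < 1, i.e. |z| < 216. So R = 216.
At z = 216: the series is dominated by a constant times Σ 1/n², which converges (p = 2 > 1).
Check z = -216: absolute convergence follows by limit comparison with Σ 1/n².

[-216, 216]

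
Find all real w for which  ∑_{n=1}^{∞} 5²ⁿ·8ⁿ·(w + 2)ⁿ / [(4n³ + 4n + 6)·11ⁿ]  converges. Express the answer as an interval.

The ratio of consecutive coefficients is [(4n³ + 4n + 6)/(4(n+1)³ + 4(n+1) + 6)] · 25·8/11 → 200/11.
The series converges when 200/11 · |w + 2| < 1, giving R = 11/200.
Endpoint w = -389/200: the terms are on the order of 1/n³, so the series converges absolutely by comparison with the p-series (p = 3 > 1).
Check w = -411/200: the series is dominated by a constant times Σ 1/n³, which converges (p = 3 > 1).

[-411/200, -389/200]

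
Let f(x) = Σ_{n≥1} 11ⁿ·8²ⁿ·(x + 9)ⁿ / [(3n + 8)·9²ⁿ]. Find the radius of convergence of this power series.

R = 81/704

The ratio of consecutive coefficients is [(3n + 8)/(3(n+1) + 8)] · 11·64/81 → 704/81.
The series converges when 704/81 · |x + 9| < 1, giving R = 81/704.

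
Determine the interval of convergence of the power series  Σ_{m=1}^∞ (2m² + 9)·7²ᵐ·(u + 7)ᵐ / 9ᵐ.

(-352/49, -334/49)

Apply the ratio test: |a_{m+1}| / |a_m| = [(2(m+1)² + 9)/(2m² + 9)] · 49/9, which tends to 49/9 as m → ∞.
Hence the series converges for |u + 7| < 1/(49/9) = 9/49, so the radius of convergence is 9/49.
At u = -334/49: the m-th term does not approach 0; divergence by the term test.
When u = -352/49, the terms do not tend to 0, so the series diverges.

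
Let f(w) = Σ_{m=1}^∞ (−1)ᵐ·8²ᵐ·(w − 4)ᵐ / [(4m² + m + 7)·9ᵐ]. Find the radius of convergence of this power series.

R = 9/64

The ratio of consecutive coefficients is [(4m² + m + 7)/(4(m+1)² + (m+1) + 7)] · 64/9 → 64/9.
Convergence for |w − 4| · 64/9 < 1, i.e. |w − 4| < 9/64. So R = 9/64.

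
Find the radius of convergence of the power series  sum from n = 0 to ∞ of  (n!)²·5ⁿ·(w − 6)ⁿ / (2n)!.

By the ratio test, |a_{n+1}/a_n| = (n+1)²/[(2n+1)·(2n+2)] · 5 → 5/4.
Hence the series converges for |w − 6| < 1/(5/4) = 4/5, so the radius of convergence is 4/5.

R = 4/5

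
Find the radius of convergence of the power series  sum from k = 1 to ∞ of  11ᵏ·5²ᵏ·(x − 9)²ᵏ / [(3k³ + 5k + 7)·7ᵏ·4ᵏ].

R = 2√77/55

Ratio test: |a_{k+1}/a_k| = [(3k³ + 5k + 7)/(3(k+1)³ + 5(k+1) + 7)] · 11·25/(7·4) → 275/28 as k → ∞.
Successive powers of (x − 9) differ by 2, so the series converges when |x − 9|² · 275/28 < 1, i.e. |x − 9| < √(28/275). So R = 2√77/55.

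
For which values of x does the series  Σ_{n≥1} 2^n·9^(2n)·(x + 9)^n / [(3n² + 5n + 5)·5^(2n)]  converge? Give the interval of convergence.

The ratio of consecutive coefficients is [(3n² + 5n + 5)/(3(n+1)² + 5(n+1) + 5)] · 2·81/25 → 162/25.
Convergence for |x + 9| · 162/25 < 1, i.e. |x + 9| < 25/162. So R = 25/162.
At x = -1433/162: the terms are on the order of 1/n², so the series converges absolutely by comparison with the p-series (p = 2 > 1).
When x = -1483/162, the terms are on the order of 1/n², so the series converges absolutely by comparison with the p-series (p = 2 > 1).

[-1483/162, -1433/162]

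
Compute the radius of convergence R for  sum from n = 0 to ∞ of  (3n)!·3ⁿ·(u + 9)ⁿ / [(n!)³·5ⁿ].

R = 5/81

Ratio test: |a_{n+1}/a_n| = (3n+1)·(3n+2)·(3n+3)/(n+1)³ · 3/5 → 81/5 as n → ∞.
Hence the series converges for |u + 9| < 1/(81/5) = 5/81, so the radius of convergence is 5/81.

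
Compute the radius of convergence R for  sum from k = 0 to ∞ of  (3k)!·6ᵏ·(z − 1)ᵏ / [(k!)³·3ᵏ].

R = 1/54

Ratio test: |a_{k+1}/a_k| = (3k+1)·(3k+2)·(3k+3)/(k+1)³ · 6/3 → 54 as k → ∞.
Thus R = 1/(54) = 1/54.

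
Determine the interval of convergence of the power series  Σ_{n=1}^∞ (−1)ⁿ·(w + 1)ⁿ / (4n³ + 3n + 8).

By the ratio test, |a_{n+1}/a_n| = (4n³ + 3n + 8)/(4(n+1)³ + 3(n+1) + 8) → 1.
Hence R = 1.
Check w = 0: the terms are on the order of 1/n³, so the series converges absolutely by comparison with the p-series (p = 3 > 1).
When w = -2, absolute convergence follows by limit comparison with Σ 1/n³.

[-2, 0]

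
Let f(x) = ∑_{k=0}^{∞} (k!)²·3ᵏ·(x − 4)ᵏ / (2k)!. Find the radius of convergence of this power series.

Ratio test: |a_{k+1}/a_k| = (k+1)²/[(2k+1)·(2k+2)] · 3 → 3/4 as k → ∞.
Convergence for |x − 4| · 3/4 < 1, i.e. |x − 4| < 4/3. So R = 4/3.

R = 4/3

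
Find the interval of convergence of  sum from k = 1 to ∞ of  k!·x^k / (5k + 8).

By the ratio test, |a_{k+1}/a_k| = (k+1) · (5k + 8)/(5(k+1) + 8) → ∞.
The terms grow without bound for any x ≠ 0, so R = 0 (convergence only at x = 0).

{0}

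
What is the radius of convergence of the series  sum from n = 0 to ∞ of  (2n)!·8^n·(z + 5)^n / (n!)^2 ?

By the ratio test, |a_{n+1}/a_n| = (2n+1)·(2n+2)/(n+1)² · 8 → 32.
Convergence for |z + 5| · 32 < 1, i.e. |z + 5| < 1/32. So R = 1/32.

R = 1/32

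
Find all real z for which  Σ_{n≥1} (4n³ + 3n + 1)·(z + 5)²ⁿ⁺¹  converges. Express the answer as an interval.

By the ratio test, |a_{n+1}/a_n| = (4(n+1)³ + 3(n+1) + 1)/(4n³ + 3n + 1) → 1.
Since the exponent of (z + 5) increases by 2 each term, convergence requires |z + 5|² < 1, hence R = 1.
At z = -4: the terms have absolute value of order n³, which does not tend to 0, so the series diverges by the divergence test.
Check z = -6: the terms do not tend to 0, so the series diverges.

(-6, -4)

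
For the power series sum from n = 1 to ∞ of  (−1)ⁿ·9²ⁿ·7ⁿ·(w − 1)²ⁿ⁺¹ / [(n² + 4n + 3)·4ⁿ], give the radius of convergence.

By the ratio test, |a_{n+1}/a_n| = [(n² + 4n + 3)/((n+1)² + 4(n+1) + 3)] · 81·7/4 → 567/4.
Writing y = (w − 1)², the series in y has radius 4/567, so |w − 1| < √(4/567) and R = 2√7/63.

R = 2√7/63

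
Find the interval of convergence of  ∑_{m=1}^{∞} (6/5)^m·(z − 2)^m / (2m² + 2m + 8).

[7/6, 17/6]

The ratio of consecutive coefficients is [(2m² + 2m + 8)/(2(m+1)² + 2(m+1) + 8)] · 6/5 → 6/5.
Convergence for |z − 2| · 6/5 < 1, i.e. |z − 2| < 5/6. So R = 5/6.
Check z = 17/6: absolute convergence follows by limit comparison with Σ 1/m².
Check z = 7/6: the series is dominated by a constant times Σ 1/m², which converges (p = 2 > 1).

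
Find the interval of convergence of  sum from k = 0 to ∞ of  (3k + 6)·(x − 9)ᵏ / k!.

(−∞, ∞)

By the ratio test, |a_{k+1}/a_k| = (3(k+1) + 6)/(3k + 6) · 1/(k+1) → 0.
Since the limit is 0 < 1 for every x, the series converges on all of ℝ and R = ∞.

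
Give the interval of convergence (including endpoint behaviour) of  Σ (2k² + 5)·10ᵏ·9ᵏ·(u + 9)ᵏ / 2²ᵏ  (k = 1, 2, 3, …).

(-407/45, -403/45)

The ratio of consecutive coefficients is [(2(k+1)² + 5)/(2k² + 5)] · 10·9/4 → 45/2.
The series converges when 45/2 · |u + 9| < 1, giving R = 2/45.
At u = -403/45: the terms have absolute value of order k², which does not tend to 0, so the series diverges by the divergence test.
Endpoint u = -407/45: the terms do not tend to 0, so the series diverges.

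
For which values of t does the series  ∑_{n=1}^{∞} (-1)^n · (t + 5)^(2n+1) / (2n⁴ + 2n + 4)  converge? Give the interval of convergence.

The ratio of consecutive coefficients is (2n⁴ + 2n + 4)/(2(n+1)⁴ + 2(n+1) + 4) → 1.
Since the exponent of (t + 5) increases by 2 each term, convergence requires |t + 5|² < 1, hence R = 1.
Endpoint t = -4: the terms are on the order of 1/n⁴, so the series converges absolutely by comparison with the p-series (p = 4 > 1).
At t = -6: absolute convergence follows by limit comparison with Σ 1/n⁴.

[-6, -4]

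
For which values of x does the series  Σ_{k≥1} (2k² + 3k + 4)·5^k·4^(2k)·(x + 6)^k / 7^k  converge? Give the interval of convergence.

(-487/80, -473/80)

By the ratio test, |a_{k+1}/a_k| = [(2(k+1)² + 3(k+1) + 4)/(2k² + 3k + 4)] · 5·16/7 → 80/7.
The series converges when 80/7 · |x + 6| < 1, giving R = 7/80.
Endpoint x = -473/80: the k-th term does not approach 0; divergence by the term test.
Check x = -487/80: the terms do not tend to 0, so the series diverges.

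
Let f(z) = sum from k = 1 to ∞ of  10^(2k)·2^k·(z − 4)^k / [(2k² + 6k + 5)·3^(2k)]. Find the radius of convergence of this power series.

By the ratio test, |a_{k+1}/a_k| = [(2k² + 6k + 5)/(2(k+1)² + 6(k+1) + 5)] · 100·2/9 → 200/9.
Convergence for |z − 4| · 200/9 < 1, i.e. |z − 4| < 9/200. So R = 9/200.

R = 9/200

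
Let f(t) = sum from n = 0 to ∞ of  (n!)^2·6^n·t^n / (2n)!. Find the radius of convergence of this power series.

The ratio of consecutive coefficients is (n+1)²/[(2n+1)·(2n+2)] · 6 → 3/2.
Hence the series converges for |t| < 1/(3/2) = 2/3, so the radius of convergence is 2/3.

R = 2/3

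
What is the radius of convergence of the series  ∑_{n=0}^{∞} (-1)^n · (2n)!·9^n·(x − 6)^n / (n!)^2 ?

R = 1/36

The ratio of consecutive coefficients is (2n+1)·(2n+2)/(n+1)² · 9 → 36.
Convergence for |x − 6| · 36 < 1, i.e. |x − 6| < 1/36. So R = 1/36.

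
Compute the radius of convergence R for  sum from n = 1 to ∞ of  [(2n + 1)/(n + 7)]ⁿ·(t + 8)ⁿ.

Root test: |a_n|^(1/n) = (2n + 1)/(n + 7) → 2.
Convergence for |t + 8| · 2 < 1, i.e. |t + 8| < 1/2. So R = 1/2.

R = 1/2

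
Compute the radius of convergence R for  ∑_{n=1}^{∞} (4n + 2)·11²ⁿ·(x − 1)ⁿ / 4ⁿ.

Apply the ratio test: |a_{n+1}| / |a_n| = [(4(n+1) + 2)/(4n + 2)] · 121/4, which tends to 121/4 as n → ∞.
The series converges when 121/4 · |x − 1| < 1, giving R = 4/121.

R = 4/121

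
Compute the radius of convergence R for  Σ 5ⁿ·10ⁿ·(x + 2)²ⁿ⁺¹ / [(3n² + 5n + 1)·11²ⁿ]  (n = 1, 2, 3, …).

R = 11√2/10

Ratio test: |a_{n+1}/a_n| = [(3n² + 5n + 1)/(3(n+1)² + 5(n+1) + 1)] · 5·10/121 → 50/121 as n → ∞.
Since the exponent of (x + 2) increases by 2 each term, convergence requires |x + 2|² < 121/50, hence R = 11√2/10.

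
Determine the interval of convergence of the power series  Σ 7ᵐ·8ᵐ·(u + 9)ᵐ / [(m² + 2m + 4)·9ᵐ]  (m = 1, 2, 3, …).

[-513/56, -495/56]

Apply the ratio test: |a_{m+1}| / |a_m| = [(m² + 2m + 4)/((m+1)² + 2(m+1) + 4)] · 7·8/9, which tends to 56/9 as m → ∞.
Thus R = 1/(56/9) = 9/56.
Check u = -495/56: the series is dominated by a constant times Σ 1/m², which converges (p = 2 > 1).
When u = -513/56, absolute convergence follows by limit comparison with Σ 1/m².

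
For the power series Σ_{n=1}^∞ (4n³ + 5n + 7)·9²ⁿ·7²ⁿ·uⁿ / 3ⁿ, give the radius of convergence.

R = 1/1323

Apply the ratio test: |a_{n+1}| / |a_n| = [(4(n+1)³ + 5(n+1) + 7)/(4n³ + 5n + 7)] · 81·49/3, which tends to 1323 as n → ∞.
Thus R = 1/(1323) = 1/1323.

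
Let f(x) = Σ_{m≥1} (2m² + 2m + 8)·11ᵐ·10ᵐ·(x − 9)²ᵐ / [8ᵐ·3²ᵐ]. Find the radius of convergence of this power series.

Ratio test: |a_{m+1}/a_m| = [(2(m+1)² + 2(m+1) + 8)/(2m² + 2m + 8)] · 11·10/(8·9) → 55/36 as m → ∞.
Since the exponent of (x − 9) increases by 2 each term, convergence requires |x − 9|² < 36/55, hence R = 6√55/55.

R = 6√55/55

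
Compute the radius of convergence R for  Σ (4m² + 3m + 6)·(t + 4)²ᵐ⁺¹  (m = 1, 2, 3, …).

Ratio test: |a_{m+1}/a_m| = (4(m+1)² + 3(m+1) + 6)/(4m² + 3m + 6) → 1 as m → ∞.
Writing y = (t + 4)², the series in y has radius 1, so |t + 4| < √(1) = 1 and R = 1.

R = 1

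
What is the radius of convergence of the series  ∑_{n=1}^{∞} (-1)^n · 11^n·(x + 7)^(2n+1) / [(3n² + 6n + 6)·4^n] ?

R = 2√11/11

The ratio of consecutive coefficients is [(3n² + 6n + 6)/(3(n+1)² + 6(n+1) + 6)] · 11/4 → 11/4.
Successive powers of (x + 7) differ by 2, so the series converges when |x + 7|² · 11/4 < 1, i.e. |x + 7| < √(4/11). So R = 2√11/11.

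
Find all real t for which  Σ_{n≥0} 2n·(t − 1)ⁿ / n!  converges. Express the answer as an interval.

(−∞, ∞)

Ratio test: |a_{n+1}/a_n| = 2(n+1)/2n · 1/(n+1) → 0 as n → ∞.
The limit is 0, so the series converges for all t; R = ∞.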